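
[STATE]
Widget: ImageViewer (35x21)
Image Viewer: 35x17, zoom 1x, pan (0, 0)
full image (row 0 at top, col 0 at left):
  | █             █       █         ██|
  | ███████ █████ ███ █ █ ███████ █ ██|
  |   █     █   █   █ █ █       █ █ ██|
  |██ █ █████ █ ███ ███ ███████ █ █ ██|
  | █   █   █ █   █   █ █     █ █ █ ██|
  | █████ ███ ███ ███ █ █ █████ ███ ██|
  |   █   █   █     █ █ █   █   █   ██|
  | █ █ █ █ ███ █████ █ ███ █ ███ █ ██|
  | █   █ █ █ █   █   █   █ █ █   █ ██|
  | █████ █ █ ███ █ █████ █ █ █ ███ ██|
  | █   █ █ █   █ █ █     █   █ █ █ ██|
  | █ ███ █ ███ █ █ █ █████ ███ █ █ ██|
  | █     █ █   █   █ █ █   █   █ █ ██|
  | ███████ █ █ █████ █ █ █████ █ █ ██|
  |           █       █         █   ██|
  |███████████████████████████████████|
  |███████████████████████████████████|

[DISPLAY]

 █             █       █         ██
 ███████ █████ ███ █ █ ███████ █ ██
   █     █   █   █ █ █       █ █ ██
██ █ █████ █ ███ ███ ███████ █ █ ██
 █   █   █ █   █   █ █     █ █ █ ██
 █████ ███ ███ ███ █ █ █████ ███ ██
   █   █   █     █ █ █   █   █   ██
 █ █ █ █ ███ █████ █ ███ █ ███ █ ██
 █   █ █ █ █   █   █   █ █ █   █ ██
 █████ █ █ ███ █ █████ █ █ █ ███ ██
 █   █ █ █   █ █ █     █   █ █ █ ██
 █ ███ █ ███ █ █ █ █████ ███ █ █ ██
 █     █ █   █   █ █ █   █   █ █ ██
 ███████ █ █ █████ █ █ █████ █ █ ██
           █       █         █   ██
███████████████████████████████████
███████████████████████████████████
                                   
                                   
                                   
                                   


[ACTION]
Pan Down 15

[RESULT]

███████████████████████████████████
███████████████████████████████████
                                   
                                   
                                   
                                   
                                   
                                   
                                   
                                   
                                   
                                   
                                   
                                   
                                   
                                   
                                   
                                   
                                   
                                   
                                   


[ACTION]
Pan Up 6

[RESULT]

 █████ █ █ ███ █ █████ █ █ █ ███ ██
 █   █ █ █   █ █ █     █   █ █ █ ██
 █ ███ █ ███ █ █ █ █████ ███ █ █ ██
 █     █ █   █   █ █ █   █   █ █ ██
 ███████ █ █ █████ █ █ █████ █ █ ██
           █       █         █   ██
███████████████████████████████████
███████████████████████████████████
                                   
                                   
                                   
                                   
                                   
                                   
                                   
                                   
                                   
                                   
                                   
                                   
                                   


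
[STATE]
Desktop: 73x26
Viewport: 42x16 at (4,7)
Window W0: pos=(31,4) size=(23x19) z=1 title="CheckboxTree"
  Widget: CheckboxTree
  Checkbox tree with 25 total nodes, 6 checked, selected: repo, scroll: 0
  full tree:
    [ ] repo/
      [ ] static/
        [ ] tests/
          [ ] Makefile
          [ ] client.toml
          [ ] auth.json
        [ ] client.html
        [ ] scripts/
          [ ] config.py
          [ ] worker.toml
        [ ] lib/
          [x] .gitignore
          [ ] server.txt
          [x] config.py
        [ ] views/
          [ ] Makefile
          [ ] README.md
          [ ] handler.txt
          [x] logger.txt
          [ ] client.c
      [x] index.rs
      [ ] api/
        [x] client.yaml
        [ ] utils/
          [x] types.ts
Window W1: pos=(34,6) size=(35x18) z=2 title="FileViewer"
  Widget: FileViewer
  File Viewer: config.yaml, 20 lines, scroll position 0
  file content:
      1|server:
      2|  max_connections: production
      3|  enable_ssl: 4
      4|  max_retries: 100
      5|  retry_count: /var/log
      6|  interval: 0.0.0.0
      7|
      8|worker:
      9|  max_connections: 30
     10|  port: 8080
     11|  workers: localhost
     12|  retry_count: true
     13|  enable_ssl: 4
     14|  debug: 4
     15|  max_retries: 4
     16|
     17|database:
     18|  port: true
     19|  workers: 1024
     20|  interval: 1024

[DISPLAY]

                           ┃>[┃ FileViewer
                           ┃  ┠───────────
                           ┃  ┃server:    
                           ┃  ┃  max_conne
                           ┃  ┃  enable_ss
                           ┃  ┃  max_retri
                           ┃  ┃  retry_cou
                           ┃  ┃  interval:
                           ┃  ┃           
                           ┃  ┃worker:    
                           ┃  ┃  max_conne
                           ┃  ┃  port: 808
                           ┃  ┃  workers: 
                           ┃  ┃  retry_cou
                           ┃  ┃  enable_ss
                           ┗━━┃  debug: 4 


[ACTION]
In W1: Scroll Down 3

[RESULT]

                           ┃>[┃ FileViewer
                           ┃  ┠───────────
                           ┃  ┃  max_retri
                           ┃  ┃  retry_cou
                           ┃  ┃  interval:
                           ┃  ┃           
                           ┃  ┃worker:    
                           ┃  ┃  max_conne
                           ┃  ┃  port: 808
                           ┃  ┃  workers: 
                           ┃  ┃  retry_cou
                           ┃  ┃  enable_ss
                           ┃  ┃  debug: 4 
                           ┃  ┃  max_retri
                           ┃  ┃           
                           ┗━━┃database:  


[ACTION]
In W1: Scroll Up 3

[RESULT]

                           ┃>[┃ FileViewer
                           ┃  ┠───────────
                           ┃  ┃server:    
                           ┃  ┃  max_conne
                           ┃  ┃  enable_ss
                           ┃  ┃  max_retri
                           ┃  ┃  retry_cou
                           ┃  ┃  interval:
                           ┃  ┃           
                           ┃  ┃worker:    
                           ┃  ┃  max_conne
                           ┃  ┃  port: 808
                           ┃  ┃  workers: 
                           ┃  ┃  retry_cou
                           ┃  ┃  enable_ss
                           ┗━━┃  debug: 4 


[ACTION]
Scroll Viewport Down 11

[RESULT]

                           ┃  ┃  max_conne
                           ┃  ┃  enable_ss
                           ┃  ┃  max_retri
                           ┃  ┃  retry_cou
                           ┃  ┃  interval:
                           ┃  ┃           
                           ┃  ┃worker:    
                           ┃  ┃  max_conne
                           ┃  ┃  port: 808
                           ┃  ┃  workers: 
                           ┃  ┃  retry_cou
                           ┃  ┃  enable_ss
                           ┗━━┃  debug: 4 
                              ┗━━━━━━━━━━━
                                          
                                          


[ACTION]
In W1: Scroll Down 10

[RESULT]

                           ┃  ┃worker:    
                           ┃  ┃  max_conne
                           ┃  ┃  port: 808
                           ┃  ┃  workers: 
                           ┃  ┃  retry_cou
                           ┃  ┃  enable_ss
                           ┃  ┃  debug: 4 
                           ┃  ┃  max_retri
                           ┃  ┃           
                           ┃  ┃database:  
                           ┃  ┃  port: tru
                           ┃  ┃  workers: 
                           ┗━━┃  interval:
                              ┗━━━━━━━━━━━
                                          
                                          


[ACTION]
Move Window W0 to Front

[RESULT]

                           ┃       [ ] Mak
                           ┃       [ ] cli
                           ┃       [ ] aut
                           ┃     [ ] clien
                           ┃     [ ] scrip
                           ┃       [ ] con
                           ┃       [ ] wor
                           ┃     [-] lib/ 
                           ┃       [x] .gi
                           ┃       [ ] ser
                           ┃       [x] con
                           ┃     [-] views
                           ┗━━━━━━━━━━━━━━
                              ┗━━━━━━━━━━━
                                          
                                          


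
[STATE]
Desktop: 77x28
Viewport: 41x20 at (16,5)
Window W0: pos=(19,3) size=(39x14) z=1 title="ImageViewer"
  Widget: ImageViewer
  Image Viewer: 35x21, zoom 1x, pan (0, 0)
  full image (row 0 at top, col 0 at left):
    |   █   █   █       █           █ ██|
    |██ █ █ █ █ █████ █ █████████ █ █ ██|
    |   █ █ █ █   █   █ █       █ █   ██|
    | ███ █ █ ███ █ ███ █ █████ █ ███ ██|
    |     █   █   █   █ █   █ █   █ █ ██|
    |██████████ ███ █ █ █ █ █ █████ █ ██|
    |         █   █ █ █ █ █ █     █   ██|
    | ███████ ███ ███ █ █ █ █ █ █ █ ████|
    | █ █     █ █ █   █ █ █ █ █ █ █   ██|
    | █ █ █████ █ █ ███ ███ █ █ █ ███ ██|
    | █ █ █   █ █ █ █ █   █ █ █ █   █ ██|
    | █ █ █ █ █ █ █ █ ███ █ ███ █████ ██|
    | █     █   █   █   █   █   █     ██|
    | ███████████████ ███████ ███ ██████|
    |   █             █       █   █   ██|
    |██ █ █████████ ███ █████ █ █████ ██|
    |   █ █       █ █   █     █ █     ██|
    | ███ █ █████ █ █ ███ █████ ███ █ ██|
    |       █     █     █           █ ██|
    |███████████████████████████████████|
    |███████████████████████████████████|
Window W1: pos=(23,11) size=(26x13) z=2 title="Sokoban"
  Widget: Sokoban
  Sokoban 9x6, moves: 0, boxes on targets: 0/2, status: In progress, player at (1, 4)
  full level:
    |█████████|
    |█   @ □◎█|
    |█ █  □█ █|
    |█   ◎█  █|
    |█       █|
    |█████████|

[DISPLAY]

   ┠─────────────────────────────────────
   ┃   █   █   █       █           █ ██  
   ┃██ █ █ █ █ █████ █ █████████ █ █ ██  
   ┃   █ █ █ █   █   █ █       █ █   ██  
   ┃ ███ █ █ ███ █ ███ █ █████ █ ███ ██  
   ┃     █   █   █   █ █   █ █   █ █ ██  
   ┃███┏━━━━━━━━━━━━━━━━━━━━━━━━┓█ █ ██  
   ┃   ┃ Sokoban                ┃█   ██  
   ┃ ██┠────────────────────────┨█ ████  
   ┃ █ ┃█████████               ┃█   ██  
   ┃ █ ┃█   @ □◎█               ┃███ ██  
   ┗━━━┃█ █  □█ █               ┃━━━━━━━━
       ┃█   ◎█  █               ┃        
       ┃█       █               ┃        
       ┃█████████               ┃        
       ┃Moves: 0  0/2           ┃        
       ┃                        ┃        
       ┃                        ┃        
       ┗━━━━━━━━━━━━━━━━━━━━━━━━┛        
                                         


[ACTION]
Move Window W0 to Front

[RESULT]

   ┠─────────────────────────────────────
   ┃   █   █   █       █           █ ██  
   ┃██ █ █ █ █ █████ █ █████████ █ █ ██  
   ┃   █ █ █ █   █   █ █       █ █   ██  
   ┃ ███ █ █ ███ █ ███ █ █████ █ ███ ██  
   ┃     █   █   █   █ █   █ █   █ █ ██  
   ┃██████████ ███ █ █ █ █ █ █████ █ ██  
   ┃         █   █ █ █ █ █ █     █   ██  
   ┃ ███████ ███ ███ █ █ █ █ █ █ █ ████  
   ┃ █ █     █ █ █   █ █ █ █ █ █ █   ██  
   ┃ █ █ █████ █ █ ███ ███ █ █ █ ███ ██  
   ┗━━━━━━━━━━━━━━━━━━━━━━━━━━━━━━━━━━━━━
       ┃█   ◎█  █               ┃        
       ┃█       █               ┃        
       ┃█████████               ┃        
       ┃Moves: 0  0/2           ┃        
       ┃                        ┃        
       ┃                        ┃        
       ┗━━━━━━━━━━━━━━━━━━━━━━━━┛        
                                         


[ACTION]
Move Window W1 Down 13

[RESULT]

   ┠─────────────────────────────────────
   ┃   █   █   █       █           █ ██  
   ┃██ █ █ █ █ █████ █ █████████ █ █ ██  
   ┃   █ █ █ █   █   █ █       █ █   ██  
   ┃ ███ █ █ ███ █ ███ █ █████ █ ███ ██  
   ┃     █   █   █   █ █   █ █   █ █ ██  
   ┃██████████ ███ █ █ █ █ █ █████ █ ██  
   ┃         █   █ █ █ █ █ █     █   ██  
   ┃ ███████ ███ ███ █ █ █ █ █ █ █ ████  
   ┃ █ █     █ █ █   █ █ █ █ █ █ █   ██  
   ┃ █ █ █████ █ █ ███ ███ █ █ █ ███ ██  
   ┗━━━━━━━━━━━━━━━━━━━━━━━━━━━━━━━━━━━━━
       ┠────────────────────────┨        
       ┃█████████               ┃        
       ┃█   @ □◎█               ┃        
       ┃█ █  □█ █               ┃        
       ┃█   ◎█  █               ┃        
       ┃█       █               ┃        
       ┃█████████               ┃        
       ┃Moves: 0  0/2           ┃        


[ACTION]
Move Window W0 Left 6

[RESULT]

───────────────────────────────────┨     
 █   █   █       █           █ ██  ┃     
 █ █ █ █ █████ █ █████████ █ █ ██  ┃     
 █ █ █ █   █   █ █       █ █   ██  ┃     
██ █ █ ███ █ ███ █ █████ █ ███ ██  ┃     
   █   █   █   █ █   █ █   █ █ ██  ┃     
████████ ███ █ █ █ █ █ █████ █ ██  ┃     
       █   █ █ █ █ █ █     █   ██  ┃     
██████ ███ ███ █ █ █ █ █ █ █ ████  ┃     
 █     █ █ █   █ █ █ █ █ █ █   ██  ┃     
 █ █████ █ █ ███ ███ █ █ █ ███ ██  ┃     
━━━━━━━━━━━━━━━━━━━━━━━━━━━━━━━━━━━┛     
       ┠────────────────────────┨        
       ┃█████████               ┃        
       ┃█   @ □◎█               ┃        
       ┃█ █  □█ █               ┃        
       ┃█   ◎█  █               ┃        
       ┃█       █               ┃        
       ┃█████████               ┃        
       ┃Moves: 0  0/2           ┃        


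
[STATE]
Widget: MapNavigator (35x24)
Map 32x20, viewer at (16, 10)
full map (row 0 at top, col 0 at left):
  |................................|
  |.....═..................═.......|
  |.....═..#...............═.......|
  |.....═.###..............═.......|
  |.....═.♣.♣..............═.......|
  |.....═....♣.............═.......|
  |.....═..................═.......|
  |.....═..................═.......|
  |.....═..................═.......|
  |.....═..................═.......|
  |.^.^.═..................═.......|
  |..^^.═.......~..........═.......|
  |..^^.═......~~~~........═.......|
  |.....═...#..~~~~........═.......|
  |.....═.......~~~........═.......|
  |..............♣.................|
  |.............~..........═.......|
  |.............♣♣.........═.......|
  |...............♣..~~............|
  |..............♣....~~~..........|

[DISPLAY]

                                   
                                   
 ................................  
 .....═..................═.......  
 .....═..#...............═.......  
 .....═.###..............═.......  
 .....═.♣.♣..............═.......  
 .....═....♣.............═.......  
 .....═..................═.......  
 .....═..................═.......  
 .....═..................═.......  
 .....═..................═.......  
 .^.^.═..........@.......═.......  
 ..^^.═.......~..........═.......  
 ..^^.═......~~~~........═.......  
 .....═...#..~~~~........═.......  
 .....═.......~~~........═.......  
 ..............♣.................  
 .............~..........═.......  
 .............♣♣.........═.......  
 ...............♣..~~............  
 ..............♣....~~~..........  
                                   
                                   


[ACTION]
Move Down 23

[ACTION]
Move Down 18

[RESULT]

 .....═..................═.......  
 .....═..................═.......  
 .....═..................═.......  
 .^.^.═..................═.......  
 ..^^.═.......~..........═.......  
 ..^^.═......~~~~........═.......  
 .....═...#..~~~~........═.......  
 .....═.......~~~........═.......  
 ..............♣.................  
 .............~..........═.......  
 .............♣♣.........═.......  
 ...............♣..~~............  
 ..............♣.@..~~~..........  
                                   
                                   
                                   
                                   
                                   
                                   
                                   
                                   
                                   
                                   
                                   


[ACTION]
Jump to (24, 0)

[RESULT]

                                   
                                   
                                   
                                   
                                   
                                   
                                   
                                   
                                   
                                   
                                   
                                   
.................@.......          
.................═.......          
.#...............═.......          
###..............═.......          
♣.♣..............═.......          
...♣.............═.......          
.................═.......          
.................═.......          
.................═.......          
.................═.......          
.................═.......          
......~..........═.......          


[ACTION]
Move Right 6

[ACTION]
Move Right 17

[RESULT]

                                   
                                   
                                   
                                   
                                   
                                   
                                   
                                   
                                   
                                   
                                   
                                   
.................@                 
..........═.......                 
..........═.......                 
..........═.......                 
..........═.......                 
..........═.......                 
..........═.......                 
..........═.......                 
..........═.......                 
..........═.......                 
..........═.......                 
..........═.......                 


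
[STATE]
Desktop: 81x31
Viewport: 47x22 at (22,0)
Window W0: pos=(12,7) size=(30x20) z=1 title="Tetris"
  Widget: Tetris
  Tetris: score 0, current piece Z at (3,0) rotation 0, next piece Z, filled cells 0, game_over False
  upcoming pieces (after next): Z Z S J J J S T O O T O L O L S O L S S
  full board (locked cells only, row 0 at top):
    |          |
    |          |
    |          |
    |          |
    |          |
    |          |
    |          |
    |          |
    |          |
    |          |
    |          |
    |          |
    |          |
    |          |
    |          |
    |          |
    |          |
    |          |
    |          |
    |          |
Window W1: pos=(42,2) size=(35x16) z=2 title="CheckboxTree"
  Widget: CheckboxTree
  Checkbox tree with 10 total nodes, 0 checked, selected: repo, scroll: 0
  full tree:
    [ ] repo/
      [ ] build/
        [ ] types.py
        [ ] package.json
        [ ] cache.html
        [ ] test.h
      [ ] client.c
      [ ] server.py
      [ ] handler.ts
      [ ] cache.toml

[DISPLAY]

                                               
                                               
                    ┏━━━━━━━━━━━━━━━━━━━━━━━━━━
                    ┃ CheckboxTree             
                    ┠──────────────────────────
                    ┃>[ ] repo/                
                    ┃   [ ] build/             
━━━━━━━━━━━━━━━━━━━┓┃     [ ] types.py         
                   ┃┃     [ ] package.json     
───────────────────┨┃     [ ] cache.html       
 │Next:            ┃┃     [ ] test.h           
 │▓▓               ┃┃   [ ] client.c           
 │ ▓▓              ┃┃   [ ] server.py          
 │                 ┃┃   [ ] handler.ts         
 │                 ┃┃   [ ] cache.toml         
 │                 ┃┃                          
 │Score:           ┃┃                          
 │0                ┃┗━━━━━━━━━━━━━━━━━━━━━━━━━━
 │                 ┃                           
 │                 ┃                           
 │                 ┃                           
 │                 ┃                           


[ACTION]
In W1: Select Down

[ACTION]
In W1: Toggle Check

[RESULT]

                                               
                                               
                    ┏━━━━━━━━━━━━━━━━━━━━━━━━━━
                    ┃ CheckboxTree             
                    ┠──────────────────────────
                    ┃ [-] repo/                
                    ┃>  [x] build/             
━━━━━━━━━━━━━━━━━━━┓┃     [x] types.py         
                   ┃┃     [x] package.json     
───────────────────┨┃     [x] cache.html       
 │Next:            ┃┃     [x] test.h           
 │▓▓               ┃┃   [ ] client.c           
 │ ▓▓              ┃┃   [ ] server.py          
 │                 ┃┃   [ ] handler.ts         
 │                 ┃┃   [ ] cache.toml         
 │                 ┃┃                          
 │Score:           ┃┃                          
 │0                ┃┗━━━━━━━━━━━━━━━━━━━━━━━━━━
 │                 ┃                           
 │                 ┃                           
 │                 ┃                           
 │                 ┃                           


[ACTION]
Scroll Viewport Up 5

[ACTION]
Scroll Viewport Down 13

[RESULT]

───────────────────┨┃     [x] cache.html       
 │Next:            ┃┃     [x] test.h           
 │▓▓               ┃┃   [ ] client.c           
 │ ▓▓              ┃┃   [ ] server.py          
 │                 ┃┃   [ ] handler.ts         
 │                 ┃┃   [ ] cache.toml         
 │                 ┃┃                          
 │Score:           ┃┃                          
 │0                ┃┗━━━━━━━━━━━━━━━━━━━━━━━━━━
 │                 ┃                           
 │                 ┃                           
 │                 ┃                           
 │                 ┃                           
 │                 ┃                           
 │                 ┃                           
 │                 ┃                           
 │                 ┃                           
━━━━━━━━━━━━━━━━━━━┛                           
                                               
                                               
                                               
                                               


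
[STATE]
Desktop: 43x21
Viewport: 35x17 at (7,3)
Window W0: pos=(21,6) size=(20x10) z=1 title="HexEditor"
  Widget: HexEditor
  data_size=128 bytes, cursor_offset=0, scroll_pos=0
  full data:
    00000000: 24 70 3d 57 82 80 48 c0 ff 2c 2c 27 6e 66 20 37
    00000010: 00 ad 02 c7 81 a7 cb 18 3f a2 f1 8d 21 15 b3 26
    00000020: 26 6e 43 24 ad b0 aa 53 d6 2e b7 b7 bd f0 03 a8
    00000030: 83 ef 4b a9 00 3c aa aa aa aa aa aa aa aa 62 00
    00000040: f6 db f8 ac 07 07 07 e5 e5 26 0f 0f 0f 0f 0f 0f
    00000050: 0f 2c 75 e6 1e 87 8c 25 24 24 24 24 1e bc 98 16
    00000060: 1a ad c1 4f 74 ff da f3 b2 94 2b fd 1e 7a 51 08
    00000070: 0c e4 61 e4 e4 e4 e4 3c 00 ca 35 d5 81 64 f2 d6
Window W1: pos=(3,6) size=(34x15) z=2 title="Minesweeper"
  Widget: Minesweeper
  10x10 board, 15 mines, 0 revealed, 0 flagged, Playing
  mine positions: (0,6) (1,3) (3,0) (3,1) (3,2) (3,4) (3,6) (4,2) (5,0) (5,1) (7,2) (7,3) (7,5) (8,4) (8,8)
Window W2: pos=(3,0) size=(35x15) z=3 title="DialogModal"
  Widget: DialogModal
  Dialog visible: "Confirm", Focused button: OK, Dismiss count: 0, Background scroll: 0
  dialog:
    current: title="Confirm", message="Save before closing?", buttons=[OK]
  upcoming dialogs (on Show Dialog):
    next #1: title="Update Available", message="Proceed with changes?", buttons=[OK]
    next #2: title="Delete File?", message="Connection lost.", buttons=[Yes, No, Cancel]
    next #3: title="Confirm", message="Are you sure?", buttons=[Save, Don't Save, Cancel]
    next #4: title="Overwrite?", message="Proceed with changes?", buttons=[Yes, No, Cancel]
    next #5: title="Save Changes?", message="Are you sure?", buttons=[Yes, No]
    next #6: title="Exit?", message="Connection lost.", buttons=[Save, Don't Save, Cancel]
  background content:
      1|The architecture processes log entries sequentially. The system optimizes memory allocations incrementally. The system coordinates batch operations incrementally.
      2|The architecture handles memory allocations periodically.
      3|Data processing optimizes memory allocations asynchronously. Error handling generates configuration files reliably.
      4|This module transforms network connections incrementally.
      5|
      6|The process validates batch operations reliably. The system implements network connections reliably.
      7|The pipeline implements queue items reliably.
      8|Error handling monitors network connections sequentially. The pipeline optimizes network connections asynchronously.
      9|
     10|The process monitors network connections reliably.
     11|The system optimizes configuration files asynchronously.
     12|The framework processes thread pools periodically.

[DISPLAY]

 architecture processes log en┃    
 architecture handles memory a┃    
a processing optimizes memory ┃    
s┌──────────────────────┐rk co┃━━┓ 
 │       Confirm        │     ┃  ┃ 
 │ Save before closing? │opera┃──┨ 
 │         [OK]         │e ite┃3d┃ 
o└──────────────────────┘ork c┃02┃ 
                              ┃43┃ 
 process monitors network conn┃4b┃ 
 system optimizes configuratio┃f8┃ 
━━━━━━━━━━━━━━━━━━━━━━━━━━━━━━┛75┃ 
■■■■■■■                      ┃━━━┛ 
■■■■■■■                      ┃     
■■■■■■■                      ┃     
■■■■■■■                      ┃     
                             ┃     


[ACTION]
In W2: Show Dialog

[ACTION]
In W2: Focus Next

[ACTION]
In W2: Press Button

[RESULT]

 architecture processes log en┃    
 architecture handles memory a┃    
a processing optimizes memory ┃    
s module transforms network co┃━━┓ 
                              ┃  ┃ 
 process validates batch opera┃──┨ 
 pipeline implements queue ite┃3d┃ 
or handling monitors network c┃02┃ 
                              ┃43┃ 
 process monitors network conn┃4b┃ 
 system optimizes configuratio┃f8┃ 
━━━━━━━━━━━━━━━━━━━━━━━━━━━━━━┛75┃ 
■■■■■■■                      ┃━━━┛ 
■■■■■■■                      ┃     
■■■■■■■                      ┃     
■■■■■■■                      ┃     
                             ┃     


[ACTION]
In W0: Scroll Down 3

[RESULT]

 architecture processes log en┃    
 architecture handles memory a┃    
a processing optimizes memory ┃    
s module transforms network co┃━━┓ 
                              ┃  ┃ 
 process validates batch opera┃──┨ 
 pipeline implements queue ite┃4b┃ 
or handling monitors network c┃f8┃ 
                              ┃75┃ 
 process monitors network conn┃c1┃ 
 system optimizes configuratio┃61┃ 
━━━━━━━━━━━━━━━━━━━━━━━━━━━━━━┛  ┃ 
■■■■■■■                      ┃━━━┛ 
■■■■■■■                      ┃     
■■■■■■■                      ┃     
■■■■■■■                      ┃     
                             ┃     


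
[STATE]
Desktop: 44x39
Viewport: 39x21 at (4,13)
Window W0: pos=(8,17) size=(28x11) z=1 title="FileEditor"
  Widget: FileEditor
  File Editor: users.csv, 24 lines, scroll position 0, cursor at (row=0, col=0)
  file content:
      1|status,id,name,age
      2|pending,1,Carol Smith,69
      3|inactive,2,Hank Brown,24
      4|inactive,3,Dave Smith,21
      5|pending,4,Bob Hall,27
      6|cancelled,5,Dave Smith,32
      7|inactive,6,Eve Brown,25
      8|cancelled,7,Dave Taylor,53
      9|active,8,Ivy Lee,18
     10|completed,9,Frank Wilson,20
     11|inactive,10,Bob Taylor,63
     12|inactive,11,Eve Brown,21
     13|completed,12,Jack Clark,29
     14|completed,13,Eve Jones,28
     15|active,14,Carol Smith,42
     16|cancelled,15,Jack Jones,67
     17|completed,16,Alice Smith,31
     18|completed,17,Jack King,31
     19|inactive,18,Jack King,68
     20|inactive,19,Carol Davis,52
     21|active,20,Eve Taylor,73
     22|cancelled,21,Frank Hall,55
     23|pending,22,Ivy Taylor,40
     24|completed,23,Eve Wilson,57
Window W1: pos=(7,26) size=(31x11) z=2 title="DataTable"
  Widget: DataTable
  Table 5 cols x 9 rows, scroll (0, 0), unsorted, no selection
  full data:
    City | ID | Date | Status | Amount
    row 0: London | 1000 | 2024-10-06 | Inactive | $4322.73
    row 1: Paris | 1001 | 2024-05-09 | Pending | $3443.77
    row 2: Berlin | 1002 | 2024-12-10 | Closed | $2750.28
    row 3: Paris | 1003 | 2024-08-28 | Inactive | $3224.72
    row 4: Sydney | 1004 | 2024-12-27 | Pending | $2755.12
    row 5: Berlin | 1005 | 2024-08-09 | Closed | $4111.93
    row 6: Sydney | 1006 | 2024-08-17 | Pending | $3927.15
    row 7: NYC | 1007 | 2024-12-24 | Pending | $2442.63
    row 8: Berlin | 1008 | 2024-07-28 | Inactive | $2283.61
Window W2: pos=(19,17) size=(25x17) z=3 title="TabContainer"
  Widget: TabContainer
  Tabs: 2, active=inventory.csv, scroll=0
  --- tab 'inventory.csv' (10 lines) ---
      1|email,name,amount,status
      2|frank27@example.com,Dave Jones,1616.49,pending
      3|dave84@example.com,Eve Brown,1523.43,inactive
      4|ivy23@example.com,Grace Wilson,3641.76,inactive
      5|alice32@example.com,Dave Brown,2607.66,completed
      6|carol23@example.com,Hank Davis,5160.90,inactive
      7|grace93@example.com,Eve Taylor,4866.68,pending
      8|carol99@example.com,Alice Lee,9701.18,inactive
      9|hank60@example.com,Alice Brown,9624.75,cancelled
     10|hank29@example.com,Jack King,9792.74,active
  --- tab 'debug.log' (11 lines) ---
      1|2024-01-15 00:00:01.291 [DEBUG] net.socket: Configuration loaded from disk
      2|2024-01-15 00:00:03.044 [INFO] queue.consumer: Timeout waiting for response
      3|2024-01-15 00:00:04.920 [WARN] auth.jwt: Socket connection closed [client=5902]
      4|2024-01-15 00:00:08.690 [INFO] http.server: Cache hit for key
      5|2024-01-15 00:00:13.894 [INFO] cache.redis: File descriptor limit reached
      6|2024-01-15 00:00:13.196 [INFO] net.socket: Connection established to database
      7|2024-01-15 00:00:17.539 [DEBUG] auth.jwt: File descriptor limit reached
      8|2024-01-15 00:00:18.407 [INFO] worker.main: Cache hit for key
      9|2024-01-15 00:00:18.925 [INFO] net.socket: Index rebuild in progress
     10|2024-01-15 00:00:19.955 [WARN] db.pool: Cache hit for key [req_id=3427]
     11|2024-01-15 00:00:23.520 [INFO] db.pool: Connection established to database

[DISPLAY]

                                       
                                       
                                       
                                       
    ┏━━━━━━━━━━┏━━━━━━━━━━━━━━━━━━━━━━━
    ┃ FileEdito┃ TabContainer          
    ┠──────────┠───────────────────────
    ┃█tatus,id,┃[inventory.csv]│ debug.
    ┃pending,1,┃───────────────────────
    ┃inactive,2┃email,name,amount,statu
    ┃inactive,3┃frank27@example.com,Dav
    ┃pending,4,┃dave84@example.com,Eve 
    ┃cancelled,┃ivy23@example.com,Grace
   ┏━━━━━━━━━━━┃alice32@example.com,Dav
   ┃ DataTable ┃carol23@example.com,Han
   ┠───────────┃grace93@example.com,Eve
   ┃City  │ID  ┃carol99@example.com,Ali
   ┃──────┼────┃hank60@example.com,Alic
   ┃London│1000┃hank29@example.com,Jack
   ┃Paris │1001┃                       
   ┃Berlin│1002┗━━━━━━━━━━━━━━━━━━━━━━━


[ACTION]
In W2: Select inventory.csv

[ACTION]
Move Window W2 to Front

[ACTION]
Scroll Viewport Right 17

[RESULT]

                                       
                                       
                                       
                                       
   ┏━━━━━━━━━━┏━━━━━━━━━━━━━━━━━━━━━━━┓
   ┃ FileEdito┃ TabContainer          ┃
   ┠──────────┠───────────────────────┨
   ┃█tatus,id,┃[inventory.csv]│ debug.┃
   ┃pending,1,┃───────────────────────┃
   ┃inactive,2┃email,name,amount,statu┃
   ┃inactive,3┃frank27@example.com,Dav┃
   ┃pending,4,┃dave84@example.com,Eve ┃
   ┃cancelled,┃ivy23@example.com,Grace┃
  ┏━━━━━━━━━━━┃alice32@example.com,Dav┃
  ┃ DataTable ┃carol23@example.com,Han┃
  ┠───────────┃grace93@example.com,Eve┃
  ┃City  │ID  ┃carol99@example.com,Ali┃
  ┃──────┼────┃hank60@example.com,Alic┃
  ┃London│1000┃hank29@example.com,Jack┃
  ┃Paris │1001┃                       ┃
  ┃Berlin│1002┗━━━━━━━━━━━━━━━━━━━━━━━┛


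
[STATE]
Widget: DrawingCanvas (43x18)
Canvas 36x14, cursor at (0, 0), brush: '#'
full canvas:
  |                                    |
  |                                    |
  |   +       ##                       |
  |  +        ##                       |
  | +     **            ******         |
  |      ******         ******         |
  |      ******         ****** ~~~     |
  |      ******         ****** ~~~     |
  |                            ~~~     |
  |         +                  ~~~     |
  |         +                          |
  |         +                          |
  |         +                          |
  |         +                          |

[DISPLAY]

+                                          
                                           
   +       ##                              
  +        ##                              
 +     **            ******                
      ******         ******                
      ******         ****** ~~~            
      ******         ****** ~~~            
                            ~~~            
         +                  ~~~            
         +                                 
         +                                 
         +                                 
         +                                 
                                           
                                           
                                           
                                           


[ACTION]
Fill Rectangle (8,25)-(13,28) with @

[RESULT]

+                                          
                                           
   +       ##                              
  +        ##                              
 +     **            ******                
      ******         ******                
      ******         ****** ~~~            
      ******         ****** ~~~            
                         @@@@~~            
         +               @@@@~~            
         +               @@@@              
         +               @@@@              
         +               @@@@              
         +               @@@@              
                                           
                                           
                                           
                                           


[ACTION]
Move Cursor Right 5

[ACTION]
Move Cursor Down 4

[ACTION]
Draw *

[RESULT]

                                           
                                           
   +       ##                              
  +        ##                              
 +   * **            ******                
      ******         ******                
      ******         ****** ~~~            
      ******         ****** ~~~            
                         @@@@~~            
         +               @@@@~~            
         +               @@@@              
         +               @@@@              
         +               @@@@              
         +               @@@@              
                                           
                                           
                                           
                                           
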